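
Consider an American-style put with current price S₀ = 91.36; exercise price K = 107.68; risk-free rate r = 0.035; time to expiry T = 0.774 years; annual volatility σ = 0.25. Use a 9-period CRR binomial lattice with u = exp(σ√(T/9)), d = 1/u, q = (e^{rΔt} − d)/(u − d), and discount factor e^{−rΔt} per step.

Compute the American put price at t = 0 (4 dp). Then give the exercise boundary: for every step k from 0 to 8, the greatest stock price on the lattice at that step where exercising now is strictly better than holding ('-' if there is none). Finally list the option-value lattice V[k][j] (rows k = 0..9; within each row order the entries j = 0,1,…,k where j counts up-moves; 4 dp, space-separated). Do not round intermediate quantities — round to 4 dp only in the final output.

price = 17.8633
boundary = - - 78.8998 73.3223 78.8998 84.9016 78.8998 84.9016 91.3600
tree:
17.8633
23.0044 12.8749
28.7802 17.4177 8.4496
34.3577 22.7944 12.1932 4.7897
39.5410 28.7802 16.9983 7.5038 2.1285
44.3578 34.3577 22.7784 11.3714 3.7153 0.5684
48.8341 39.5410 28.7802 16.5259 6.3308 1.1454 0.0000
52.9940 44.3578 34.3577 22.7784 10.4278 2.3079 0.0000 0.0000
56.8599 48.8341 39.5410 28.7802 16.3200 4.6504 0.0000 0.0000 0.0000
60.4524 52.9940 44.3578 34.3577 22.7784 9.3704 0.0000 0.0000 0.0000 0.0000

Δt=0.08600  u=1.07607  d=0.92931  q=0.50222  discount=0.99699
step 9 (expiry): payoffs max(K−S,0) = 60.4524 52.9940 44.3578 34.3577 22.7784 9.3704 0.0000 0.0000 0.0000 0.0000
step 8: (k=8,j=0): S=50.8201, (K−S)⁺=56.8599, hold=56.5362 ⇒ V=56.8599 exercise | (k=8,j=1): S=58.8459, (K−S)⁺=48.8341, hold=48.5105 ⇒ V=48.8341 exercise | (k=8,j=2): S=68.1390, (K−S)⁺=39.5410, hold=39.2173 ⇒ V=39.5410 exercise | (k=8,j=3): S=78.8998, (K−S)⁺=28.7802, hold=28.4565 ⇒ V=28.7802 exercise | (k=8,j=4): S=91.3600, (K−S)⁺=16.3200, hold=15.9964 ⇒ V=16.3200 exercise | (k=8,j=5): S=105.7879, (K−S)⁺=1.8921, hold=4.6504 ⇒ V=4.6504 continue | (k=8,j=6): S=122.4944, (K−S)⁺=0.0000, hold=0.0000 ⇒ V=0.0000 continue | (k=8,j=7): S=141.8392, (K−S)⁺=0.0000, hold=0.0000 ⇒ V=0.0000 continue | (k=8,j=8): S=164.2390, (K−S)⁺=0.0000, hold=0.0000 ⇒ V=0.0000 continue  boundary S*=91.3600
step 7: (k=7,j=0): S=54.6860, (K−S)⁺=52.9940, hold=52.6704 ⇒ V=52.9940 exercise | (k=7,j=1): S=63.3222, (K−S)⁺=44.3578, hold=44.0342 ⇒ V=44.3578 exercise | (k=7,j=2): S=73.3223, (K−S)⁺=34.3577, hold=34.0341 ⇒ V=34.3577 exercise | (k=7,j=3): S=84.9016, (K−S)⁺=22.7784, hold=22.4547 ⇒ V=22.7784 exercise | (k=7,j=4): S=98.3096, (K−S)⁺=9.3704, hold=10.4278 ⇒ V=10.4278 continue | (k=7,j=5): S=113.8351, (K−S)⁺=0.0000, hold=2.3079 ⇒ V=2.3079 continue | (k=7,j=6): S=131.8124, (K−S)⁺=0.0000, hold=0.0000 ⇒ V=0.0000 continue | (k=7,j=7): S=152.6287, (K−S)⁺=0.0000, hold=0.0000 ⇒ V=0.0000 continue  boundary S*=84.9016
step 6: (k=6,j=0): S=58.8459, (K−S)⁺=48.8341, hold=48.5105 ⇒ V=48.8341 exercise | (k=6,j=1): S=68.1390, (K−S)⁺=39.5410, hold=39.2173 ⇒ V=39.5410 exercise | (k=6,j=2): S=78.8998, (K−S)⁺=28.7802, hold=28.4565 ⇒ V=28.7802 exercise | (k=6,j=3): S=91.3600, (K−S)⁺=16.3200, hold=16.5259 ⇒ V=16.5259 continue | (k=6,j=4): S=105.7879, (K−S)⁺=1.8921, hold=6.3308 ⇒ V=6.3308 continue | (k=6,j=5): S=122.4944, (K−S)⁺=0.0000, hold=1.1454 ⇒ V=1.1454 continue | (k=6,j=6): S=141.8392, (K−S)⁺=0.0000, hold=0.0000 ⇒ V=0.0000 continue  boundary S*=78.8998
step 5: (k=5,j=0): S=63.3222, (K−S)⁺=44.3578, hold=44.0342 ⇒ V=44.3578 exercise | (k=5,j=1): S=73.3223, (K−S)⁺=34.3577, hold=34.0341 ⇒ V=34.3577 exercise | (k=5,j=2): S=84.9016, (K−S)⁺=22.7784, hold=22.5578 ⇒ V=22.7784 exercise | (k=5,j=3): S=98.3096, (K−S)⁺=9.3704, hold=11.3714 ⇒ V=11.3714 continue | (k=5,j=4): S=113.8351, (K−S)⁺=0.0000, hold=3.7153 ⇒ V=3.7153 continue | (k=5,j=5): S=131.8124, (K−S)⁺=0.0000, hold=0.5684 ⇒ V=0.5684 continue  boundary S*=84.9016
step 4: (k=4,j=0): S=68.1390, (K−S)⁺=39.5410, hold=39.2173 ⇒ V=39.5410 exercise | (k=4,j=1): S=78.8998, (K−S)⁺=28.7802, hold=28.4565 ⇒ V=28.7802 exercise | (k=4,j=2): S=91.3600, (K−S)⁺=16.3200, hold=16.9983 ⇒ V=16.9983 continue | (k=4,j=3): S=105.7879, (K−S)⁺=1.8921, hold=7.5038 ⇒ V=7.5038 continue | (k=4,j=4): S=122.4944, (K−S)⁺=0.0000, hold=2.1285 ⇒ V=2.1285 continue  boundary S*=78.8998
step 3: (k=3,j=0): S=73.3223, (K−S)⁺=34.3577, hold=34.0341 ⇒ V=34.3577 exercise | (k=3,j=1): S=84.9016, (K−S)⁺=22.7784, hold=22.7944 ⇒ V=22.7944 continue | (k=3,j=2): S=98.3096, (K−S)⁺=9.3704, hold=12.1932 ⇒ V=12.1932 continue | (k=3,j=3): S=113.8351, (K−S)⁺=0.0000, hold=4.7897 ⇒ V=4.7897 continue  boundary S*=73.3223
step 2: (k=2,j=0): S=78.8998, (K−S)⁺=28.7802, hold=28.4646 ⇒ V=28.7802 exercise | (k=2,j=1): S=91.3600, (K−S)⁺=16.3200, hold=17.4177 ⇒ V=17.4177 continue | (k=2,j=2): S=105.7879, (K−S)⁺=1.8921, hold=8.4496 ⇒ V=8.4496 continue  boundary S*=78.8998
step 1: (k=1,j=0): S=84.9016, (K−S)⁺=22.7784, hold=23.0044 ⇒ V=23.0044 continue | (k=1,j=1): S=98.3096, (K−S)⁺=9.3704, hold=12.8749 ⇒ V=12.8749 continue  boundary S*=-
step 0: (k=0,j=0): S=91.3600, (K−S)⁺=16.3200, hold=17.8633 ⇒ V=17.8633 continue  boundary S*=-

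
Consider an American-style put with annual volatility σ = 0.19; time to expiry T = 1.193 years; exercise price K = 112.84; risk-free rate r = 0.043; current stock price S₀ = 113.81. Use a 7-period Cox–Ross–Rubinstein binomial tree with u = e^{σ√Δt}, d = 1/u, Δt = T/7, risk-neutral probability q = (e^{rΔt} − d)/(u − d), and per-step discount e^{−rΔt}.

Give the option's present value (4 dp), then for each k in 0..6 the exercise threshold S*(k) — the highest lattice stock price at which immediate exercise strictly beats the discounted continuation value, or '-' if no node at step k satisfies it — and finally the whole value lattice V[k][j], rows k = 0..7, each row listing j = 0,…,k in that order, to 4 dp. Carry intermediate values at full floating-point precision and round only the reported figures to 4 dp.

Δt=0.17043  u=1.08160  d=0.92456  q=0.52724  discount=0.99270
step 7 (expiry): payoffs max(K−S,0) = 47.1158 35.9526 22.8933 7.6159 0.0000 0.0000 0.0000 0.0000
step 6: (k=6,j=0): S=71.0870, (K−S)⁺=41.7530, hold=40.9291 ⇒ V=41.7530 exercise | (k=6,j=1): S=83.1611, (K−S)⁺=29.6789, hold=28.8550 ⇒ V=29.6789 exercise | (k=6,j=2): S=97.2860, (K−S)⁺=15.5540, hold=14.7301 ⇒ V=15.5540 exercise | (k=6,j=3): S=113.8100, (K−S)⁺=0.0000, hold=3.5742 ⇒ V=3.5742 continue | (k=6,j=4): S=133.1406, (K−S)⁺=0.0000, hold=0.0000 ⇒ V=0.0000 continue | (k=6,j=5): S=155.7545, (K−S)⁺=0.0000, hold=0.0000 ⇒ V=0.0000 continue | (k=6,j=6): S=182.2094, (K−S)⁺=0.0000, hold=0.0000 ⇒ V=0.0000 continue  boundary S*=97.2860
step 5: (k=5,j=0): S=76.8874, (K−S)⁺=35.9526, hold=35.1287 ⇒ V=35.9526 exercise | (k=5,j=1): S=89.9467, (K−S)⁺=22.8933, hold=22.0694 ⇒ V=22.8933 exercise | (k=5,j=2): S=105.2241, (K−S)⁺=7.6159, hold=9.1703 ⇒ V=9.1703 continue | (k=5,j=3): S=123.0964, (K−S)⁺=0.0000, hold=1.6774 ⇒ V=1.6774 continue | (k=5,j=4): S=144.0043, (K−S)⁺=0.0000, hold=0.0000 ⇒ V=0.0000 continue | (k=5,j=5): S=168.4635, (K−S)⁺=0.0000, hold=0.0000 ⇒ V=0.0000 continue  boundary S*=89.9467
step 4: (k=4,j=0): S=83.1611, (K−S)⁺=29.6789, hold=28.8550 ⇒ V=29.6789 exercise | (k=4,j=1): S=97.2860, (K−S)⁺=15.5540, hold=15.5437 ⇒ V=15.5540 exercise | (k=4,j=2): S=113.8100, (K−S)⁺=0.0000, hold=5.1817 ⇒ V=5.1817 continue | (k=4,j=3): S=133.1406, (K−S)⁺=0.0000, hold=0.7872 ⇒ V=0.7872 continue | (k=4,j=4): S=155.7545, (K−S)⁺=0.0000, hold=0.0000 ⇒ V=0.0000 continue  boundary S*=97.2860
step 3: (k=3,j=0): S=89.9467, (K−S)⁺=22.8933, hold=22.0694 ⇒ V=22.8933 exercise | (k=3,j=1): S=105.2241, (K−S)⁺=7.6159, hold=10.0117 ⇒ V=10.0117 continue | (k=3,j=2): S=123.0964, (K−S)⁺=0.0000, hold=2.8438 ⇒ V=2.8438 continue | (k=3,j=3): S=144.0043, (K−S)⁺=0.0000, hold=0.3694 ⇒ V=0.3694 continue  boundary S*=89.9467
step 2: (k=2,j=0): S=97.2860, (K−S)⁺=15.5540, hold=15.9840 ⇒ V=15.9840 continue | (k=2,j=1): S=113.8100, (K−S)⁺=0.0000, hold=6.1870 ⇒ V=6.1870 continue | (k=2,j=2): S=133.1406, (K−S)⁺=0.0000, hold=1.5280 ⇒ V=1.5280 continue  boundary S*=-
step 1: (k=1,j=0): S=105.2241, (K−S)⁺=7.6159, hold=10.7396 ⇒ V=10.7396 continue | (k=1,j=1): S=123.0964, (K−S)⁺=0.0000, hold=3.7033 ⇒ V=3.7033 continue  boundary S*=-
step 0: (k=0,j=0): S=113.8100, (K−S)⁺=0.0000, hold=6.9785 ⇒ V=6.9785 continue  boundary S*=-

price = 6.9785
boundary = - - - 89.9467 97.2860 89.9467 97.2860
tree:
6.9785
10.7396 3.7033
15.9840 6.1870 1.5280
22.8933 10.0117 2.8438 0.3694
29.6789 15.5540 5.1817 0.7872 0.0000
35.9526 22.8933 9.1703 1.6774 0.0000 0.0000
41.7530 29.6789 15.5540 3.5742 0.0000 0.0000 0.0000
47.1158 35.9526 22.8933 7.6159 0.0000 0.0000 0.0000 0.0000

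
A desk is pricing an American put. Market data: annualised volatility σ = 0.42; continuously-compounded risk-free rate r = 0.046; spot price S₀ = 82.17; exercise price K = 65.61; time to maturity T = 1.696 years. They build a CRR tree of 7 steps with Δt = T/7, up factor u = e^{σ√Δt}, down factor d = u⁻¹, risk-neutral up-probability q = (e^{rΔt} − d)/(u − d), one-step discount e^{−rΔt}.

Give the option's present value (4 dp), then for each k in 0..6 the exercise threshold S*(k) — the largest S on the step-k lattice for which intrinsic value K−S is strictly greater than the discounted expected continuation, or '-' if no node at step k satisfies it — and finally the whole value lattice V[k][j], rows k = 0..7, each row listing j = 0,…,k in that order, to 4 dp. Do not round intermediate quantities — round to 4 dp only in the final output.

Δt=0.24229, u=1.22966, d=0.81324, q=0.47541, disc=e^(-rΔt)=0.98892
k=7 terminal: V=max(K-S,0) → 46.2802 36.3823 21.4161 0.0000 0.0000 0.0000 0.0000 0.0000
k=6: j=0 S=23.7690 intr=41.8410 cont=41.1138 V=41.8410[EX]; j=1 S=35.9400 intr=29.6700 cont=28.9428 V=29.6700[EX]; j=2 S=54.3433 intr=11.2667 cont=11.1101 V=11.2667[EX]; j=3 S=82.1700 intr=0.0000 cont=0.0000 V=0.0000[hold]; j=4 S=124.2455 intr=0.0000 cont=0.0000 V=0.0000[hold]; j=5 S=187.8660 intr=0.0000 cont=0.0000 V=0.0000[hold]; j=6 S=284.0635 intr=0.0000 cont=0.0000 V=0.0000[hold]  S*(6)=54.3433
k=5: j=0 S=29.2277 intr=36.3823 cont=35.6551 V=36.3823[EX]; j=1 S=44.1939 intr=21.4161 cont=20.6889 V=21.4161[EX]; j=2 S=66.8236 intr=0.0000 cont=5.8449 V=5.8449[hold]; j=3 S=101.0408 intr=0.0000 cont=0.0000 V=0.0000[hold]; j=4 S=152.7793 intr=0.0000 cont=0.0000 V=0.0000[hold]; j=5 S=231.0105 intr=0.0000 cont=0.0000 V=0.0000[hold]  S*(5)=44.1939
k=4: j=0 S=35.9400 intr=29.6700 cont=28.9428 V=29.6700[EX]; j=1 S=54.3433 intr=11.2667 cont=13.8580 V=13.8580[hold]; j=2 S=82.1700 intr=0.0000 cont=3.0322 V=3.0322[hold]; j=3 S=124.2455 intr=0.0000 cont=0.0000 V=0.0000[hold]; j=4 S=187.8660 intr=0.0000 cont=0.0000 V=0.0000[hold]  S*(4)=35.9400
k=3: j=0 S=44.1939 intr=21.4161 cont=21.9072 V=21.9072[hold]; j=1 S=66.8236 intr=0.0000 cont=8.6147 V=8.6147[hold]; j=2 S=101.0408 intr=0.0000 cont=1.5730 V=1.5730[hold]; j=3 S=152.7793 intr=0.0000 cont=0.0000 V=0.0000[hold]  S*(3)=-
k=2: j=0 S=54.3433 intr=11.2667 cont=15.4150 V=15.4150[hold]; j=1 S=82.1700 intr=0.0000 cont=5.2086 V=5.2086[hold]; j=2 S=124.2455 intr=0.0000 cont=0.8160 V=0.8160[hold]  S*(2)=-
k=1: j=0 S=66.8236 intr=0.0000 cont=10.4457 V=10.4457[hold]; j=1 S=101.0408 intr=0.0000 cont=3.0857 V=3.0857[hold]  S*(1)=-
k=0: j=0 S=82.1700 intr=0.0000 cont=6.8697 V=6.8697[hold]  S*(0)=-

price = 6.8697
boundary = - - - - 35.9400 44.1939 54.3433
tree:
6.8697
10.4457 3.0857
15.4150 5.2086 0.8160
21.9072 8.6147 1.5730 0.0000
29.6700 13.8580 3.0322 0.0000 0.0000
36.3823 21.4161 5.8449 0.0000 0.0000 0.0000
41.8410 29.6700 11.2667 0.0000 0.0000 0.0000 0.0000
46.2802 36.3823 21.4161 0.0000 0.0000 0.0000 0.0000 0.0000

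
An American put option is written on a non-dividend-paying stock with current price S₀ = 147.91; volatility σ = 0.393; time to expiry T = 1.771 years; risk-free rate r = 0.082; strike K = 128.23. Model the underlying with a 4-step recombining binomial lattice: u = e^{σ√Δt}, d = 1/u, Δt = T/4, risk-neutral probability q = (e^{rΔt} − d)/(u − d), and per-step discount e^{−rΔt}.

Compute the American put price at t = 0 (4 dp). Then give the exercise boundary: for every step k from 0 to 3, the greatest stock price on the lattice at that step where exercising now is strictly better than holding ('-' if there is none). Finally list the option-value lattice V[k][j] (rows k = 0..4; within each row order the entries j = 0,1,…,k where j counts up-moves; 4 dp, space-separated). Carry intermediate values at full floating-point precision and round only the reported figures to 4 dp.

price = 13.5446
boundary = - - 87.6721 67.4984
tree:
13.5446
23.8664 4.4145
40.5579 9.2458 0.0000
60.7316 19.3647 0.0000 0.0000
76.2633 40.5579 0.0000 0.0000 0.0000

Δt=0.44275  u=1.29888  d=0.76990  q=0.50489  discount=0.96435
step 4 (expiry): payoffs max(K−S,0) = 76.2633 40.5579 0.0000 0.0000 0.0000
step 3: (k=3,j=0): S=67.4984, (K−S)⁺=60.7316, hold=56.1597 ⇒ V=60.7316 exercise | (k=3,j=1): S=113.8753, (K−S)⁺=14.3547, hold=19.3647 ⇒ V=19.3647 continue | (k=3,j=2): S=192.1169, (K−S)⁺=0.0000, hold=0.0000 ⇒ V=0.0000 continue | (k=3,j=3): S=324.1169, (K−S)⁺=0.0000, hold=0.0000 ⇒ V=0.0000 continue  boundary S*=67.4984
step 2: (k=2,j=0): S=87.6721, (K−S)⁺=40.5579, hold=38.4252 ⇒ V=40.5579 exercise | (k=2,j=1): S=147.9100, (K−S)⁺=0.0000, hold=9.2458 ⇒ V=9.2458 continue | (k=2,j=2): S=249.5362, (K−S)⁺=0.0000, hold=0.0000 ⇒ V=0.0000 continue  boundary S*=87.6721
step 1: (k=1,j=0): S=113.8753, (K−S)⁺=14.3547, hold=23.8664 ⇒ V=23.8664 continue | (k=1,j=1): S=192.1169, (K−S)⁺=0.0000, hold=4.4145 ⇒ V=4.4145 continue  boundary S*=-
step 0: (k=0,j=0): S=147.9100, (K−S)⁺=0.0000, hold=13.5446 ⇒ V=13.5446 continue  boundary S*=-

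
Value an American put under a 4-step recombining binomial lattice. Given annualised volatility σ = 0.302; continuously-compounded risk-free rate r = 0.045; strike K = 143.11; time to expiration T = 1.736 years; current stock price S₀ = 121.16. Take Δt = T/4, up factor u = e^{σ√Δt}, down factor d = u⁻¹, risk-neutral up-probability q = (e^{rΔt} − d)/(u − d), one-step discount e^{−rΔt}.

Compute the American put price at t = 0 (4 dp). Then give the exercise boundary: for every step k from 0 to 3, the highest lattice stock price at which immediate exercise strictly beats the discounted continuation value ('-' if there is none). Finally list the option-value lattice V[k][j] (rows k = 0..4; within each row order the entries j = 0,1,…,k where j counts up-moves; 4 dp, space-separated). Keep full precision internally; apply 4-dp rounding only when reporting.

price = 29.2007
boundary = - 99.3013 81.3861 99.3013
tree:
29.2007
43.8087 15.7255
61.7239 26.7725 5.2844
76.4069 43.8087 10.7700 0.0000
88.4410 61.7239 21.9500 0.0000 0.0000

Δt=0.43400, u=1.22013, d=0.81959, q=0.49966, disc=e^(-rΔt)=0.98066
k=4 terminal: V=max(K-S,0) → 88.4410 61.7239 21.9500 0.0000 0.0000
k=3: j=0 S=66.7031 intr=76.4069 cont=73.6391 V=76.4069[EX]; j=1 S=99.3013 intr=43.8087 cont=41.0409 V=43.8087[EX]; j=2 S=147.8304 intr=0.0000 cont=10.7700 V=10.7700[hold]; j=3 S=220.0760 intr=0.0000 cont=0.0000 V=0.0000[hold]  S*(3)=99.3013
k=2: j=0 S=81.3861 intr=61.7239 cont=58.9561 V=61.7239[EX]; j=1 S=121.1600 intr=21.9500 cont=26.7725 V=26.7725[hold]; j=2 S=180.3716 intr=0.0000 cont=5.2844 V=5.2844[hold]  S*(2)=81.3861
k=1: j=0 S=99.3013 intr=43.8087 cont=43.4039 V=43.8087[EX]; j=1 S=147.8304 intr=0.0000 cont=15.7255 V=15.7255[hold]  S*(1)=99.3013
k=0: j=0 S=121.1600 intr=21.9500 cont=29.2007 V=29.2007[hold]  S*(0)=-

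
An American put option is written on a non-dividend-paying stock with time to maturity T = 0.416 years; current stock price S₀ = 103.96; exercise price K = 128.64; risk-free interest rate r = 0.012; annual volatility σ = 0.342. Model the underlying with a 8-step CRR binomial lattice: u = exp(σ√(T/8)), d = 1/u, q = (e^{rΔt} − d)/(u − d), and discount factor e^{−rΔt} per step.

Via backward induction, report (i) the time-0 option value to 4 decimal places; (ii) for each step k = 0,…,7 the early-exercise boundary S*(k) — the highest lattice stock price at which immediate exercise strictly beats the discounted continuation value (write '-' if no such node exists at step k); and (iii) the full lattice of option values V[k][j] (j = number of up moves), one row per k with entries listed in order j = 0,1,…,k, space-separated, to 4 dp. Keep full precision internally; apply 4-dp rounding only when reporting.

price = 26.6777
boundary = - - - 82.2729 88.9461 96.1605 103.9600 112.3922
tree:
26.6777
33.0326 19.9507
39.7128 25.9679 13.5745
46.3671 32.6842 18.8557 7.9730
52.5395 39.6939 25.2684 12.0573 3.6379
58.2489 46.3671 32.4795 17.6287 6.1451 0.9751
63.5300 52.5395 39.6939 24.6800 10.1494 1.8927 0.0000
68.4148 58.2489 46.3671 32.4795 16.2478 3.6740 0.0000 0.0000
72.9332 63.5300 52.5395 39.6939 24.6800 7.1317 0.0000 0.0000 0.0000

Δt=0.05200  u=1.08111  d=0.92498  q=0.48451  discount=0.99938
step 8 (expiry): payoffs max(K−S,0) = 72.9332 63.5300 52.5395 39.6939 24.6800 7.1317 0.0000 0.0000 0.0000
step 7: (k=7,j=0): S=60.2252, (K−S)⁺=68.4148, hold=68.3346 ⇒ V=68.4148 exercise | (k=7,j=1): S=70.3911, (K−S)⁺=58.2489, hold=58.1687 ⇒ V=58.2489 exercise | (k=7,j=2): S=82.2729, (K−S)⁺=46.3671, hold=46.2868 ⇒ V=46.3671 exercise | (k=7,j=3): S=96.1605, (K−S)⁺=32.4795, hold=32.3993 ⇒ V=32.4795 exercise | (k=7,j=4): S=112.3922, (K−S)⁺=16.2478, hold=16.1676 ⇒ V=16.2478 exercise | (k=7,j=5): S=131.3638, (K−S)⁺=0.0000, hold=3.6740 ⇒ V=3.6740 continue | (k=7,j=6): S=153.5377, (K−S)⁺=0.0000, hold=0.0000 ⇒ V=0.0000 continue | (k=7,j=7): S=179.4546, (K−S)⁺=0.0000, hold=0.0000 ⇒ V=0.0000 continue  boundary S*=112.3922
step 6: (k=6,j=0): S=65.1100, (K−S)⁺=63.5300, hold=63.4497 ⇒ V=63.5300 exercise | (k=6,j=1): S=76.1005, (K−S)⁺=52.5395, hold=52.4593 ⇒ V=52.5395 exercise | (k=6,j=2): S=88.9461, (K−S)⁺=39.6939, hold=39.6137 ⇒ V=39.6939 exercise | (k=6,j=3): S=103.9600, (K−S)⁺=24.6800, hold=24.5998 ⇒ V=24.6800 exercise | (k=6,j=4): S=121.5083, (K−S)⁺=7.1317, hold=10.1494 ⇒ V=10.1494 continue | (k=6,j=5): S=142.0186, (K−S)⁺=0.0000, hold=1.8927 ⇒ V=1.8927 continue | (k=6,j=6): S=165.9911, (K−S)⁺=0.0000, hold=0.0000 ⇒ V=0.0000 continue  boundary S*=103.9600
step 5: (k=5,j=0): S=70.3911, (K−S)⁺=58.2489, hold=58.1687 ⇒ V=58.2489 exercise | (k=5,j=1): S=82.2729, (K−S)⁺=46.3671, hold=46.2868 ⇒ V=46.3671 exercise | (k=5,j=2): S=96.1605, (K−S)⁺=32.4795, hold=32.3993 ⇒ V=32.4795 exercise | (k=5,j=3): S=112.3922, (K−S)⁺=16.2478, hold=17.6287 ⇒ V=17.6287 continue | (k=5,j=4): S=131.3638, (K−S)⁺=0.0000, hold=6.1451 ⇒ V=6.1451 continue | (k=5,j=5): S=153.5377, (K−S)⁺=0.0000, hold=0.9751 ⇒ V=0.9751 continue  boundary S*=96.1605
step 4: (k=4,j=0): S=76.1005, (K−S)⁺=52.5395, hold=52.4593 ⇒ V=52.5395 exercise | (k=4,j=1): S=88.9461, (K−S)⁺=39.6939, hold=39.6137 ⇒ V=39.6939 exercise | (k=4,j=2): S=103.9600, (K−S)⁺=24.6800, hold=25.2684 ⇒ V=25.2684 continue | (k=4,j=3): S=121.5083, (K−S)⁺=7.1317, hold=12.0573 ⇒ V=12.0573 continue | (k=4,j=4): S=142.0186, (K−S)⁺=0.0000, hold=3.6379 ⇒ V=3.6379 continue  boundary S*=88.9461
step 3: (k=3,j=0): S=82.2729, (K−S)⁺=46.3671, hold=46.2868 ⇒ V=46.3671 exercise | (k=3,j=1): S=96.1605, (K−S)⁺=32.4795, hold=32.6842 ⇒ V=32.6842 continue | (k=3,j=2): S=112.3922, (K−S)⁺=16.2478, hold=18.8557 ⇒ V=18.8557 continue | (k=3,j=3): S=131.3638, (K−S)⁺=0.0000, hold=7.9730 ⇒ V=7.9730 continue  boundary S*=82.2729
step 2: (k=2,j=0): S=88.9461, (K−S)⁺=39.6939, hold=39.7128 ⇒ V=39.7128 continue | (k=2,j=1): S=103.9600, (K−S)⁺=24.6800, hold=25.9679 ⇒ V=25.9679 continue | (k=2,j=2): S=121.5083, (K−S)⁺=7.1317, hold=13.5745 ⇒ V=13.5745 continue  boundary S*=-
step 1: (k=1,j=0): S=96.1605, (K−S)⁺=32.4795, hold=33.0326 ⇒ V=33.0326 continue | (k=1,j=1): S=112.3922, (K−S)⁺=16.2478, hold=19.9507 ⇒ V=19.9507 continue  boundary S*=-
step 0: (k=0,j=0): S=103.9600, (K−S)⁺=24.6800, hold=26.6777 ⇒ V=26.6777 continue  boundary S*=-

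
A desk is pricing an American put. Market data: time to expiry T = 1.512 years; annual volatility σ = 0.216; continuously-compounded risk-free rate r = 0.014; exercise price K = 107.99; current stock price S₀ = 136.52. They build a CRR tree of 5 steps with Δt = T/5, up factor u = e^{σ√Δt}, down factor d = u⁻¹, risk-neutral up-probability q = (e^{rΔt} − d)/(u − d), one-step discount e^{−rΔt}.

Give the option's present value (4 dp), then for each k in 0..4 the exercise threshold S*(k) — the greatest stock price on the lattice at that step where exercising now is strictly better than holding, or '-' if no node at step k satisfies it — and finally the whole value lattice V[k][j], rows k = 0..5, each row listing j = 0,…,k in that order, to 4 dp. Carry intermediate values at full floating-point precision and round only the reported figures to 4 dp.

price = 3.1851
boundary = - - - - 84.8894
tree:
3.1851
5.4516 0.8364
9.1311 1.6410 0.0000
14.8446 3.2197 0.0000 0.0000
23.1006 6.3170 0.0000 0.0000 0.0000
32.6079 12.3941 0.0000 0.0000 0.0000 0.0000

Δt=0.30240  u=1.12612  d=0.88800  q=0.48816  discount=0.99578
step 5 (expiry): payoffs max(K−S,0) = 32.6079 12.3941 0.0000 0.0000 0.0000 0.0000
step 4: (k=4,j=0): S=84.8894, (K−S)⁺=23.1006, hold=22.6443 ⇒ V=23.1006 exercise | (k=4,j=1): S=107.6527, (K−S)⁺=0.3373, hold=6.3170 ⇒ V=6.3170 continue | (k=4,j=2): S=136.5200, (K−S)⁺=0.0000, hold=0.0000 ⇒ V=0.0000 continue | (k=4,j=3): S=173.1281, (K−S)⁺=0.0000, hold=0.0000 ⇒ V=0.0000 continue | (k=4,j=4): S=219.5528, (K−S)⁺=0.0000, hold=0.0000 ⇒ V=0.0000 continue  boundary S*=84.8894
step 3: (k=3,j=0): S=95.5959, (K−S)⁺=12.3941, hold=14.8446 ⇒ V=14.8446 continue | (k=3,j=1): S=121.2301, (K−S)⁺=0.0000, hold=3.2197 ⇒ V=3.2197 continue | (k=3,j=2): S=153.7383, (K−S)⁺=0.0000, hold=0.0000 ⇒ V=0.0000 continue | (k=3,j=3): S=194.9635, (K−S)⁺=0.0000, hold=0.0000 ⇒ V=0.0000 continue  boundary S*=-
step 2: (k=2,j=0): S=107.6527, (K−S)⁺=0.3373, hold=9.1311 ⇒ V=9.1311 continue | (k=2,j=1): S=136.5200, (K−S)⁺=0.0000, hold=1.6410 ⇒ V=1.6410 continue | (k=2,j=2): S=173.1281, (K−S)⁺=0.0000, hold=0.0000 ⇒ V=0.0000 continue  boundary S*=-
step 1: (k=1,j=0): S=121.2301, (K−S)⁺=0.0000, hold=5.4516 ⇒ V=5.4516 continue | (k=1,j=1): S=153.7383, (K−S)⁺=0.0000, hold=0.8364 ⇒ V=0.8364 continue  boundary S*=-
step 0: (k=0,j=0): S=136.5200, (K−S)⁺=0.0000, hold=3.1851 ⇒ V=3.1851 continue  boundary S*=-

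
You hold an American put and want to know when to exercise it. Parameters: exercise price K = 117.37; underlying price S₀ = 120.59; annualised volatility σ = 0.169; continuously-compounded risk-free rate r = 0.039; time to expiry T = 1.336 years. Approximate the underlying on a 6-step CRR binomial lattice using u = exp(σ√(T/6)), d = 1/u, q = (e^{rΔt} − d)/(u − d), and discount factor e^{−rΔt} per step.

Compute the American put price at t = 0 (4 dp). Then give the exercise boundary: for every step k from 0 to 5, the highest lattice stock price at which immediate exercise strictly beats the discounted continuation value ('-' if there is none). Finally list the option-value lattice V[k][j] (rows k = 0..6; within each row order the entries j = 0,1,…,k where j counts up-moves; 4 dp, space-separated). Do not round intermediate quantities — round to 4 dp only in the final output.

params: Δt=0.22267 u=1.08301 d=0.92335 q=0.53470 e^(-rΔt)=0.99135
t_6 payoffs: 42.6375 29.7150 14.5580 0.0000 0.0000 0.0000 0.0000
t_5: node(5,0) S=80.9362 payoff=36.4338 vs cont=35.4190 → 36.4338 [stop]  node(5,1) S=94.9315 payoff=22.4385 vs cont=21.4237 → 22.4385 [stop]  node(5,2) S=111.3468 payoff=6.0232 vs cont=6.7153 → 6.7153 [wait]  node(5,3) S=130.6005 payoff=0.0000 vs cont=0.0000 → 0.0000 [wait]  node(5,4) S=153.1836 payoff=0.0000 vs cont=0.0000 → 0.0000 [wait]  node(5,5) S=179.6717 payoff=0.0000 vs cont=0.0000 → 0.0000 [wait]  ⇒ S*(5)=94.9315
t_4: node(4,0) S=87.6550 payoff=29.7150 vs cont=28.7002 → 29.7150 [stop]  node(4,1) S=102.8120 payoff=14.5580 vs cont=13.9100 → 14.5580 [stop]  node(4,2) S=120.5900 payoff=0.0000 vs cont=3.0976 → 3.0976 [wait]  node(4,3) S=141.4421 payoff=0.0000 vs cont=0.0000 → 0.0000 [wait]  node(4,4) S=165.8999 payoff=0.0000 vs cont=0.0000 → 0.0000 [wait]  ⇒ S*(4)=102.8120
t_3: node(3,0) S=94.9315 payoff=22.4385 vs cont=21.4237 → 22.4385 [stop]  node(3,1) S=111.3468 payoff=6.0232 vs cont=8.3572 → 8.3572 [wait]  node(3,2) S=130.6005 payoff=0.0000 vs cont=1.4288 → 1.4288 [wait]  node(3,3) S=153.1836 payoff=0.0000 vs cont=0.0000 → 0.0000 [wait]  ⇒ S*(3)=94.9315
t_2: node(2,0) S=102.8120 payoff=14.5580 vs cont=14.7803 → 14.7803 [wait]  node(2,1) S=120.5900 payoff=0.0000 vs cont=4.6124 → 4.6124 [wait]  node(2,2) S=141.4421 payoff=0.0000 vs cont=0.6591 → 0.6591 [wait]  ⇒ S*(2)=-
t_1: node(1,0) S=111.3468 payoff=6.0232 vs cont=9.2627 → 9.2627 [wait]  node(1,1) S=130.6005 payoff=0.0000 vs cont=2.4770 → 2.4770 [wait]  ⇒ S*(1)=-
t_0: node(0,0) S=120.5900 payoff=0.0000 vs cont=5.5857 → 5.5857 [wait]  ⇒ S*(0)=-

price = 5.5857
boundary = - - - 94.9315 102.8120 94.9315
tree:
5.5857
9.2627 2.4770
14.7803 4.6124 0.6591
22.4385 8.3572 1.4288 0.0000
29.7150 14.5580 3.0976 0.0000 0.0000
36.4338 22.4385 6.7153 0.0000 0.0000 0.0000
42.6375 29.7150 14.5580 0.0000 0.0000 0.0000 0.0000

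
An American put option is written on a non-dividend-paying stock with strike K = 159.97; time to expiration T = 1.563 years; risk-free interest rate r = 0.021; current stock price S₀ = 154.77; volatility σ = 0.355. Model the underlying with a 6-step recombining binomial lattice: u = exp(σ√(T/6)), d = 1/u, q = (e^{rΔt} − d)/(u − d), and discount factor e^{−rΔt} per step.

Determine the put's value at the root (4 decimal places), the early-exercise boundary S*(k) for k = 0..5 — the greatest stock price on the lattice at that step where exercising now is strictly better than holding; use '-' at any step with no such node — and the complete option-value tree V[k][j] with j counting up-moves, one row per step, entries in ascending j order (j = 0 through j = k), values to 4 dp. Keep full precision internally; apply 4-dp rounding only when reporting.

Δt=0.26050  u=1.19864  d=0.83428  q=0.46988  discount=0.99454
step 6 (expiry): payoffs max(K−S,0) = 107.7845 84.9928 52.2471 5.2000 0.0000 0.0000 0.0000
step 5: (k=5,j=0): S=62.5518, (K−S)⁺=97.4182, hold=96.5455 ⇒ V=97.4182 exercise | (k=5,j=1): S=89.8708, (K−S)⁺=70.0992, hold=69.2265 ⇒ V=70.0992 exercise | (k=5,j=2): S=129.1211, (K−S)⁺=30.8489, hold=29.9761 ⇒ V=30.8489 exercise | (k=5,j=3): S=185.5138, (K−S)⁺=0.0000, hold=2.7416 ⇒ V=2.7416 continue | (k=5,j=4): S=266.5355, (K−S)⁺=0.0000, hold=0.0000 ⇒ V=0.0000 continue | (k=5,j=5): S=382.9429, (K−S)⁺=0.0000, hold=0.0000 ⇒ V=0.0000 continue  boundary S*=129.1211
step 4: (k=4,j=0): S=74.9772, (K−S)⁺=84.9928, hold=84.1201 ⇒ V=84.9928 exercise | (k=4,j=1): S=107.7229, (K−S)⁺=52.2471, hold=51.3744 ⇒ V=52.2471 exercise | (k=4,j=2): S=154.7700, (K−S)⁺=5.2000, hold=17.5455 ⇒ V=17.5455 continue | (k=4,j=3): S=222.3646, (K−S)⁺=0.0000, hold=1.4454 ⇒ V=1.4454 continue | (k=4,j=4): S=319.4807, (K−S)⁺=0.0000, hold=0.0000 ⇒ V=0.0000 continue  boundary S*=107.7229
step 3: (k=3,j=0): S=89.8708, (K−S)⁺=70.0992, hold=69.2265 ⇒ V=70.0992 exercise | (k=3,j=1): S=129.1211, (K−S)⁺=30.8489, hold=35.7454 ⇒ V=35.7454 continue | (k=3,j=2): S=185.5138, (K−S)⁺=0.0000, hold=9.9260 ⇒ V=9.9260 continue | (k=3,j=3): S=266.5355, (K−S)⁺=0.0000, hold=0.7621 ⇒ V=0.7621 continue  boundary S*=89.8708
step 2: (k=2,j=0): S=107.7229, (K−S)⁺=52.2471, hold=53.6627 ⇒ V=53.6627 continue | (k=2,j=1): S=154.7700, (K−S)⁺=5.2000, hold=23.4845 ⇒ V=23.4845 continue | (k=2,j=2): S=222.3646, (K−S)⁺=0.0000, hold=5.5894 ⇒ V=5.5894 continue  boundary S*=-
step 1: (k=1,j=0): S=129.1211, (K−S)⁺=30.8489, hold=39.2671 ⇒ V=39.2671 continue | (k=1,j=1): S=185.5138, (K−S)⁺=0.0000, hold=14.9937 ⇒ V=14.9937 continue  boundary S*=-
step 0: (k=0,j=0): S=154.7700, (K−S)⁺=5.2000, hold=27.7095 ⇒ V=27.7095 continue  boundary S*=-

price = 27.7095
boundary = - - - 89.8708 107.7229 129.1211
tree:
27.7095
39.2671 14.9937
53.6627 23.4845 5.5894
70.0992 35.7454 9.9260 0.7621
84.9928 52.2471 17.5455 1.4454 0.0000
97.4182 70.0992 30.8489 2.7416 0.0000 0.0000
107.7845 84.9928 52.2471 5.2000 0.0000 0.0000 0.0000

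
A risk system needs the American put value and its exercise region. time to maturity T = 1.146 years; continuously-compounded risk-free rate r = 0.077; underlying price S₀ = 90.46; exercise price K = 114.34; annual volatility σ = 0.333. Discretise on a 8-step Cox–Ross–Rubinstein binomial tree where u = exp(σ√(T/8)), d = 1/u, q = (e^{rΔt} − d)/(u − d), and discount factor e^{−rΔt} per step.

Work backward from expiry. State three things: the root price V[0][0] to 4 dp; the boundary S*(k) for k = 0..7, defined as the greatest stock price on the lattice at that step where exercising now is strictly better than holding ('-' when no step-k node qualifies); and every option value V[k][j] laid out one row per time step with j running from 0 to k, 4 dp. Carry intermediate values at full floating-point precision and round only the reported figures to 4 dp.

Δt=0.14325, u=1.13432, d=0.88158, q=0.51242, disc=e^(-rΔt)=0.98903
k=8 terminal: V=max(K-S,0) → 81.3361 71.8743 59.6999 44.0354 23.8800 0.0000 0.0000 0.0000 0.0000
k=7: j=0 S=37.4371 intr=76.9029 cont=75.6486 V=76.9029[EX]; j=1 S=48.1698 intr=66.1702 cont=64.9159 V=66.1702[EX]; j=2 S=61.9794 intr=52.3606 cont=51.1063 V=52.3606[EX]; j=3 S=79.7481 intr=34.5919 cont=33.3377 V=34.5919[EX]; j=4 S=102.6108 intr=11.7292 cont=11.5157 V=11.7292[EX]; j=5 S=132.0279 intr=0.0000 cont=0.0000 V=0.0000[hold]; j=6 S=169.8785 intr=0.0000 cont=0.0000 V=0.0000[hold]; j=7 S=218.5803 intr=0.0000 cont=0.0000 V=0.0000[hold]  S*(7)=102.6108
k=6: j=0 S=42.4657 intr=71.8743 cont=70.6200 V=71.8743[EX]; j=1 S=54.6401 intr=59.6999 cont=58.4457 V=59.6999[EX]; j=2 S=70.3046 intr=44.0354 cont=42.7811 V=44.0354[EX]; j=3 S=90.4600 intr=23.8800 cont=22.6257 V=23.8800[EX]; j=4 S=116.3937 intr=0.0000 cont=5.6562 V=5.6562[hold]; j=5 S=149.7621 intr=0.0000 cont=0.0000 V=0.0000[hold]; j=6 S=192.6969 intr=0.0000 cont=0.0000 V=0.0000[hold]  S*(6)=90.4600
k=5: j=0 S=48.1698 intr=66.1702 cont=64.9159 V=66.1702[EX]; j=1 S=61.9794 intr=52.3606 cont=51.1063 V=52.3606[EX]; j=2 S=79.7481 intr=34.5919 cont=33.3377 V=34.5919[EX]; j=3 S=102.6108 intr=11.7292 cont=14.3823 V=14.3823[hold]; j=4 S=132.0279 intr=0.0000 cont=2.7276 V=2.7276[hold]; j=5 S=169.8785 intr=0.0000 cont=0.0000 V=0.0000[hold]  S*(5)=79.7481
k=4: j=0 S=54.6401 intr=59.6999 cont=58.4457 V=59.6999[EX]; j=1 S=70.3046 intr=44.0354 cont=42.7811 V=44.0354[EX]; j=2 S=90.4600 intr=23.8800 cont=23.9703 V=23.9703[hold]; j=3 S=116.3937 intr=0.0000 cont=8.3180 V=8.3180[hold]; j=4 S=149.7621 intr=0.0000 cont=1.3154 V=1.3154[hold]  S*(4)=70.3046
k=3: j=0 S=61.9794 intr=52.3606 cont=51.1063 V=52.3606[EX]; j=1 S=79.7481 intr=34.5919 cont=33.3834 V=34.5919[EX]; j=2 S=102.6108 intr=11.7292 cont=15.7748 V=15.7748[hold]; j=3 S=132.0279 intr=0.0000 cont=4.6778 V=4.6778[hold]  S*(3)=79.7481
k=2: j=0 S=70.3046 intr=44.0354 cont=42.7811 V=44.0354[EX]; j=1 S=90.4600 intr=23.8800 cont=24.6760 V=24.6760[hold]; j=2 S=116.3937 intr=0.0000 cont=9.9779 V=9.9779[hold]  S*(2)=70.3046
k=1: j=0 S=79.7481 intr=34.5919 cont=33.7411 V=34.5919[EX]; j=1 S=102.6108 intr=11.7292 cont=16.9564 V=16.9564[hold]  S*(1)=79.7481
k=0: j=0 S=90.4600 intr=23.8800 cont=25.2748 V=25.2748[hold]  S*(0)=-

price = 25.2748
boundary = - 79.7481 70.3046 79.7481 70.3046 79.7481 90.4600 102.6108
tree:
25.2748
34.5919 16.9564
44.0354 24.6760 9.9779
52.3606 34.5919 15.7748 4.6778
59.6999 44.0354 23.9703 8.3180 1.3154
66.1702 52.3606 34.5919 14.3823 2.7276 0.0000
71.8743 59.6999 44.0354 23.8800 5.6562 0.0000 0.0000
76.9029 66.1702 52.3606 34.5919 11.7292 0.0000 0.0000 0.0000
81.3361 71.8743 59.6999 44.0354 23.8800 0.0000 0.0000 0.0000 0.0000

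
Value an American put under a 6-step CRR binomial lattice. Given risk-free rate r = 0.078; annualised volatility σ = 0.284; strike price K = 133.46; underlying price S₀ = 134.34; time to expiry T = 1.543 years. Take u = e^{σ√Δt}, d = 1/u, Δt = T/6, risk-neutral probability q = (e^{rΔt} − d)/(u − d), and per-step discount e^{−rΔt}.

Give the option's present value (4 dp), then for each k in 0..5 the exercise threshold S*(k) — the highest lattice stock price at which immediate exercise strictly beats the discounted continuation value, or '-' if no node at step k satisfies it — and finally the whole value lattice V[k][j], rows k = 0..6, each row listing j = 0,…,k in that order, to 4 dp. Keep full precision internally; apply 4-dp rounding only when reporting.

Δt=0.25717, u=1.15491, d=0.86587, q=0.53416, disc=e^(-rΔt)=0.98014
k=6 terminal: V=max(K-S,0) → 76.8465 57.9481 32.7412 0.0000 0.0000 0.0000 0.0000
k=5: j=0 S=65.3834 intr=68.0766 cont=65.4261 V=68.0766[EX]; j=1 S=87.2093 intr=46.2507 cont=43.6003 V=46.2507[EX]; j=2 S=116.3209 intr=17.1391 cont=14.9494 V=17.1391[EX]; j=3 S=155.1504 intr=0.0000 cont=0.0000 V=0.0000[hold]; j=4 S=206.9416 intr=0.0000 cont=0.0000 V=0.0000[hold]; j=5 S=276.0215 intr=0.0000 cont=0.0000 V=0.0000[hold]  S*(5)=116.3209
k=4: j=0 S=75.5119 intr=57.9481 cont=55.2977 V=57.9481[EX]; j=1 S=100.7188 intr=32.7412 cont=30.0908 V=32.7412[EX]; j=2 S=134.3400 intr=0.0000 cont=7.8256 V=7.8256[hold]; j=3 S=179.1845 intr=0.0000 cont=0.0000 V=0.0000[hold]; j=4 S=238.9986 intr=0.0000 cont=0.0000 V=0.0000[hold]  S*(4)=100.7188
k=3: j=0 S=87.2093 intr=46.2507 cont=43.6003 V=46.2507[EX]; j=1 S=116.3209 intr=17.1391 cont=19.0465 V=19.0465[hold]; j=2 S=155.1504 intr=0.0000 cont=3.5731 V=3.5731[hold]; j=3 S=206.9416 intr=0.0000 cont=0.0000 V=0.0000[hold]  S*(3)=87.2093
k=2: j=0 S=100.7188 intr=32.7412 cont=31.0895 V=32.7412[EX]; j=1 S=134.3400 intr=0.0000 cont=10.5672 V=10.5672[hold]; j=2 S=179.1845 intr=0.0000 cont=1.6314 V=1.6314[hold]  S*(2)=100.7188
k=1: j=0 S=116.3209 intr=17.1391 cont=20.4818 V=20.4818[hold]; j=1 S=155.1504 intr=0.0000 cont=5.6790 V=5.6790[hold]  S*(1)=-
k=0: j=0 S=134.3400 intr=0.0000 cont=12.3251 V=12.3251[hold]  S*(0)=-

price = 12.3251
boundary = - - 100.7188 87.2093 100.7188 116.3209
tree:
12.3251
20.4818 5.6790
32.7412 10.5672 1.6314
46.2507 19.0465 3.5731 0.0000
57.9481 32.7412 7.8256 0.0000 0.0000
68.0766 46.2507 17.1391 0.0000 0.0000 0.0000
76.8465 57.9481 32.7412 0.0000 0.0000 0.0000 0.0000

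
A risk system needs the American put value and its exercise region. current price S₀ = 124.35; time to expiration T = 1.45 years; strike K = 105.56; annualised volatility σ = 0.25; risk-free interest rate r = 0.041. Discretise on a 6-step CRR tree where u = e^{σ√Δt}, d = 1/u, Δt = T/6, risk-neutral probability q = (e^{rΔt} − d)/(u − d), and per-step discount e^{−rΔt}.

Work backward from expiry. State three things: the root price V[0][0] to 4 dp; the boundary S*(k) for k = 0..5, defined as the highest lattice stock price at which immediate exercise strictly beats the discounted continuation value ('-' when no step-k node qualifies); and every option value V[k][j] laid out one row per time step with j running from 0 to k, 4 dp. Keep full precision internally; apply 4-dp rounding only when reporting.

price = 5.0059
boundary = - - - - 76.0586 86.0048
tree:
5.0059
8.2146 2.0174
13.0999 3.6761 0.4614
20.1396 6.5846 0.9504 0.0000
29.5014 11.5285 1.9579 0.0000 0.0000
38.2973 19.5552 4.0332 0.0000 0.0000 0.0000
46.0761 29.5014 8.3083 0.0000 0.0000 0.0000 0.0000

Δt=0.24167  u=1.13077  d=0.88435  q=0.50972  discount=0.99014
step 6 (expiry): payoffs max(K−S,0) = 46.0761 29.5014 8.3083 0.0000 0.0000 0.0000 0.0000
step 5: (k=5,j=0): S=67.2627, (K−S)⁺=38.2973, hold=37.2566 ⇒ V=38.2973 exercise | (k=5,j=1): S=86.0048, (K−S)⁺=19.5552, hold=18.5144 ⇒ V=19.5552 exercise | (k=5,j=2): S=109.9693, (K−S)⁺=0.0000, hold=4.0332 ⇒ V=4.0332 continue | (k=5,j=3): S=140.6113, (K−S)⁺=0.0000, hold=0.0000 ⇒ V=0.0000 continue | (k=5,j=4): S=179.7914, (K−S)⁺=0.0000, hold=0.0000 ⇒ V=0.0000 continue | (k=5,j=5): S=229.8887, (K−S)⁺=0.0000, hold=0.0000 ⇒ V=0.0000 continue  boundary S*=86.0048
step 4: (k=4,j=0): S=76.0586, (K−S)⁺=29.5014, hold=28.4606 ⇒ V=29.5014 exercise | (k=4,j=1): S=97.2517, (K−S)⁺=8.3083, hold=11.5285 ⇒ V=11.5285 continue | (k=4,j=2): S=124.3500, (K−S)⁺=0.0000, hold=1.9579 ⇒ V=1.9579 continue | (k=4,j=3): S=158.9990, (K−S)⁺=0.0000, hold=0.0000 ⇒ V=0.0000 continue | (k=4,j=4): S=203.3027, (K−S)⁺=0.0000, hold=0.0000 ⇒ V=0.0000 continue  boundary S*=76.0586
step 3: (k=3,j=0): S=86.0048, (K−S)⁺=19.5552, hold=20.1396 ⇒ V=20.1396 continue | (k=3,j=1): S=109.9693, (K−S)⁺=0.0000, hold=6.5846 ⇒ V=6.5846 continue | (k=3,j=2): S=140.6113, (K−S)⁺=0.0000, hold=0.9504 ⇒ V=0.9504 continue | (k=3,j=3): S=179.7914, (K−S)⁺=0.0000, hold=0.0000 ⇒ V=0.0000 continue  boundary S*=-
step 2: (k=2,j=0): S=97.2517, (K−S)⁺=8.3083, hold=13.0999 ⇒ V=13.0999 continue | (k=2,j=1): S=124.3500, (K−S)⁺=0.0000, hold=3.6761 ⇒ V=3.6761 continue | (k=2,j=2): S=158.9990, (K−S)⁺=0.0000, hold=0.4614 ⇒ V=0.4614 continue  boundary S*=-
step 1: (k=1,j=0): S=109.9693, (K−S)⁺=0.0000, hold=8.2146 ⇒ V=8.2146 continue | (k=1,j=1): S=140.6113, (K−S)⁺=0.0000, hold=2.0174 ⇒ V=2.0174 continue  boundary S*=-
step 0: (k=0,j=0): S=124.3500, (K−S)⁺=0.0000, hold=5.0059 ⇒ V=5.0059 continue  boundary S*=-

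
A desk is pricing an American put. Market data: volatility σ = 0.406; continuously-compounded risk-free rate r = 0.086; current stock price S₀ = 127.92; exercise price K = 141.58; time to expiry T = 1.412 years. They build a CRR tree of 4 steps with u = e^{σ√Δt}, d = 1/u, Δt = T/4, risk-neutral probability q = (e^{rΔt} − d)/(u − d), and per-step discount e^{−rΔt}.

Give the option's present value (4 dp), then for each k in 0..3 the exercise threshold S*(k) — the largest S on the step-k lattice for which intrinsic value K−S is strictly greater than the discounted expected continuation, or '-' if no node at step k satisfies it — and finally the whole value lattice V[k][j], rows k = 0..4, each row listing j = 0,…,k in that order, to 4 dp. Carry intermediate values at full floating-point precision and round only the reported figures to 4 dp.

Δt=0.35300, u=1.27280, d=0.78567, q=0.50326, disc=e^(-rΔt)=0.97010
k=4 terminal: V=max(K-S,0) → 92.8388 62.6181 13.6600 0.0000 0.0000
k=3: j=0 S=62.0379 intr=79.5421 cont=75.3086 V=79.5421[EX]; j=1 S=100.5027 intr=41.0773 cont=36.8438 V=41.0773[EX]; j=2 S=162.8167 intr=0.0000 cont=6.5826 V=6.5826[hold]; j=3 S=263.7668 intr=0.0000 cont=0.0000 V=0.0000[hold]  S*(3)=100.5027
k=2: j=0 S=78.9619 intr=62.6181 cont=58.3846 V=62.6181[EX]; j=1 S=127.9200 intr=13.6600 cont=23.0082 V=23.0082[hold]; j=2 S=207.2333 intr=0.0000 cont=3.1720 V=3.1720[hold]  S*(2)=78.9619
k=1: j=0 S=100.5027 intr=41.0773 cont=41.4077 V=41.4077[hold]; j=1 S=162.8167 intr=0.0000 cont=12.6360 V=12.6360[hold]  S*(1)=-
k=0: j=0 S=127.9200 intr=13.6600 cont=26.1228 V=26.1228[hold]  S*(0)=-

price = 26.1228
boundary = - - 78.9619 100.5027
tree:
26.1228
41.4077 12.6360
62.6181 23.0082 3.1720
79.5421 41.0773 6.5826 0.0000
92.8388 62.6181 13.6600 0.0000 0.0000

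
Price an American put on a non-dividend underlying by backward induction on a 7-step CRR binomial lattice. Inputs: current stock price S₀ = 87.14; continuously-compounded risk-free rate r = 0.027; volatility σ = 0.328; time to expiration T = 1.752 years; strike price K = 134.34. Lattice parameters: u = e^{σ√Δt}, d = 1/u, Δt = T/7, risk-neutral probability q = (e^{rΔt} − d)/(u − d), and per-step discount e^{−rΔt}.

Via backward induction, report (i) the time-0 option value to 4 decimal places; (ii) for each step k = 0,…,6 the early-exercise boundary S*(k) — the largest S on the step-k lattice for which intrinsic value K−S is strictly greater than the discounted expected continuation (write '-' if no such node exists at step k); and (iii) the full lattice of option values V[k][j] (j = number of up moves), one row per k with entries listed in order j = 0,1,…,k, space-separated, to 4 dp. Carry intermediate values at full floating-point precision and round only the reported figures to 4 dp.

Δt=0.25029  u=1.17832  d=0.84866  q=0.47964  discount=0.99327
step 7 (expiry): payoffs max(K−S,0) = 106.7112 95.9788 81.0774 60.3875 31.6608 0.0000 0.0000 0.0000
step 6: (k=6,j=0): S=32.5557, (K−S)⁺=101.7843, hold=100.8795 ⇒ V=101.7843 exercise | (k=6,j=1): S=45.2020, (K−S)⁺=89.1380, hold=88.2332 ⇒ V=89.1380 exercise | (k=6,j=2): S=62.7607, (K−S)⁺=71.5793, hold=70.6746 ⇒ V=71.5793 exercise | (k=6,j=3): S=87.1400, (K−S)⁺=47.2000, hold=46.2952 ⇒ V=47.2000 exercise | (k=6,j=4): S=120.9895, (K−S)⁺=13.3505, hold=16.3642 ⇒ V=16.3642 continue | (k=6,j=5): S=167.9877, (K−S)⁺=0.0000, hold=0.0000 ⇒ V=0.0000 continue | (k=6,j=6): S=233.2424, (K−S)⁺=0.0000, hold=0.0000 ⇒ V=0.0000 continue  boundary S*=87.1400
step 5: (k=5,j=0): S=38.3612, (K−S)⁺=95.9788, hold=95.0740 ⇒ V=95.9788 exercise | (k=5,j=1): S=53.2626, (K−S)⁺=81.0774, hold=80.1726 ⇒ V=81.0774 exercise | (k=5,j=2): S=73.9525, (K−S)⁺=60.3875, hold=59.4828 ⇒ V=60.3875 exercise | (k=5,j=3): S=102.6792, (K−S)⁺=31.6608, hold=32.1917 ⇒ V=32.1917 continue | (k=5,j=4): S=142.5649, (K−S)⁺=0.0000, hold=8.4580 ⇒ V=8.4580 continue | (k=5,j=5): S=197.9441, (K−S)⁺=0.0000, hold=0.0000 ⇒ V=0.0000 continue  boundary S*=73.9525
step 4: (k=4,j=0): S=45.2020, (K−S)⁺=89.1380, hold=88.2332 ⇒ V=89.1380 exercise | (k=4,j=1): S=62.7607, (K−S)⁺=71.5793, hold=70.6746 ⇒ V=71.5793 exercise | (k=4,j=2): S=87.1400, (K−S)⁺=47.2000, hold=46.5482 ⇒ V=47.2000 exercise | (k=4,j=3): S=120.9895, (K−S)⁺=13.3505, hold=20.6680 ⇒ V=20.6680 continue | (k=4,j=4): S=167.9877, (K−S)⁺=0.0000, hold=4.3716 ⇒ V=4.3716 continue  boundary S*=87.1400
step 3: (k=3,j=0): S=53.2626, (K−S)⁺=81.0774, hold=80.1726 ⇒ V=81.0774 exercise | (k=3,j=1): S=73.9525, (K−S)⁺=60.3875, hold=59.4828 ⇒ V=60.3875 exercise | (k=3,j=2): S=102.6792, (K−S)⁺=31.6608, hold=34.2421 ⇒ V=34.2421 continue | (k=3,j=3): S=142.5649, (K−S)⁺=0.0000, hold=12.7651 ⇒ V=12.7651 continue  boundary S*=73.9525
step 2: (k=2,j=0): S=62.7607, (K−S)⁺=71.5793, hold=70.6746 ⇒ V=71.5793 exercise | (k=2,j=1): S=87.1400, (K−S)⁺=47.2000, hold=47.5250 ⇒ V=47.5250 continue | (k=2,j=2): S=120.9895, (K−S)⁺=13.3505, hold=23.7797 ⇒ V=23.7797 continue  boundary S*=62.7607
step 1: (k=1,j=0): S=73.9525, (K−S)⁺=60.3875, hold=59.6376 ⇒ V=60.3875 exercise | (k=1,j=1): S=102.6792, (K−S)⁺=31.6608, hold=35.8925 ⇒ V=35.8925 continue  boundary S*=73.9525
step 0: (k=0,j=0): S=87.1400, (K−S)⁺=47.2000, hold=48.3112 ⇒ V=48.3112 continue  boundary S*=-

price = 48.3112
boundary = - 73.9525 62.7607 73.9525 87.1400 73.9525 87.1400
tree:
48.3112
60.3875 35.8925
71.5793 47.5250 23.7797
81.0774 60.3875 34.2421 12.7651
89.1380 71.5793 47.2000 20.6680 4.3716
95.9788 81.0774 60.3875 32.1917 8.4580 0.0000
101.7843 89.1380 71.5793 47.2000 16.3642 0.0000 0.0000
106.7112 95.9788 81.0774 60.3875 31.6608 0.0000 0.0000 0.0000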